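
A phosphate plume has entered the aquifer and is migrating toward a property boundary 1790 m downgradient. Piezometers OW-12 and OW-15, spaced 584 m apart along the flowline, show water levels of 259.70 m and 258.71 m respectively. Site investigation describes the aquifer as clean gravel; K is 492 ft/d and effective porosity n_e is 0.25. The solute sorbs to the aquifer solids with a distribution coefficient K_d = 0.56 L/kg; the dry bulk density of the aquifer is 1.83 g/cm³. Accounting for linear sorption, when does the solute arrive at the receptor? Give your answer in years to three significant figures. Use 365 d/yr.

Hydraulic gradient i = (259.70 − 258.71) / 584 = 0.99 / 584 = 0.001695
K = 492 ft/d × 0.3048 = 150.0 m/d
q = Ki = 150.0 × 0.001695 = 0.2542 m/d
v_s = q/n_e = 0.2542/0.25 = 1.017 m/d
Retardation R = 1 + ρ_b·K_d/n = 1 + 1.83×0.56/0.25 = 5.099
Contaminant velocity v_c = v/R = 1.017/5.099 = 0.1994 m/d
t = L/v_c = 1790/0.1994 = 8976 d
   = 8976/365 = 24.6 yr

24.6 years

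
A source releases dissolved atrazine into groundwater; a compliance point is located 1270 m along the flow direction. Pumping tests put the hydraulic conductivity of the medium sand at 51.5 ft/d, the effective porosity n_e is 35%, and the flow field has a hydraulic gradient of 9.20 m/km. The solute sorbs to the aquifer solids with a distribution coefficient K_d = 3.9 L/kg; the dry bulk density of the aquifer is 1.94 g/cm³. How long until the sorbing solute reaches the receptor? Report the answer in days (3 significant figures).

K = 51.5 ft/d × 0.3048 = 15.70 m/d
Darcy flux q = K·i = 15.70 × 0.0092 = 0.1444 m/d
v = Ki/n = 15.70·0.0092/0.35 = 0.4126 m/d
Retardation R = 1 + ρ_b·K_d/n = 1 + 1.94×3.9/0.35 = 22.62
Contaminant velocity v_c = v/R = 0.4126/22.62 = 0.01824 m/d
t = L/v_c = 1270/0.01824 = 69610 d

69600 days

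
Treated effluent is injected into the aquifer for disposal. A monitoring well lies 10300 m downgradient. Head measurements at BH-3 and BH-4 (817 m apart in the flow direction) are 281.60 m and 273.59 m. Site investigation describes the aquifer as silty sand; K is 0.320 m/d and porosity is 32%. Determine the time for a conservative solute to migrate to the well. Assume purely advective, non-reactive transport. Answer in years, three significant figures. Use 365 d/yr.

2880 years

Hydraulic gradient i = (281.60 − 273.59) / 817 = 8.01 / 817 = 0.009804
q = Ki = 0.320 × 0.009804 = 0.003137 m/d
v_s = q/n_e = 0.003137/0.32 = 0.009804 m/d
t = L / v = 10300 / 0.009804 = 1.051e6 d
   = 1.051e6 / 365 = 2880 yr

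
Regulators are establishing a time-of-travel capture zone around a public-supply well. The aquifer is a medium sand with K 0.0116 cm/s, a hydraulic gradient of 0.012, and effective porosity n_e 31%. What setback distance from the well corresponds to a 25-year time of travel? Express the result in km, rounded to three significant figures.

3.54 km

K = 0.0116 cm/s × 864 = 10.02 m/d
Specific discharge q = 10.02 × 0.012 = 0.1203 m/d
Seepage velocity v = q / n = 0.1203 / 0.31 = 0.3880 m/d
T = 25 yr × 365 = 9125 d
L = v × T = 0.3880 × 9125 = 3540 m
   = 3.54 km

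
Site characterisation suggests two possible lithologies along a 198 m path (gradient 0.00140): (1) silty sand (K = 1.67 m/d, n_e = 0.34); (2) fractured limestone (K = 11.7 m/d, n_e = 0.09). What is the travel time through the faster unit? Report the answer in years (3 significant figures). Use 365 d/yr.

2.98 years

Unit 1 (silty sand): v = 1.67×0.0014/0.34 = 0.006876 m/d, t = 198/0.006876 = 28790 d
Unit 2 (fractured limestone): v = 11.7×0.0014/0.09 = 0.1820 m/d, t = 198/0.1820 = 1088 d
Faster: 1088 d / 365 = 2.98 yr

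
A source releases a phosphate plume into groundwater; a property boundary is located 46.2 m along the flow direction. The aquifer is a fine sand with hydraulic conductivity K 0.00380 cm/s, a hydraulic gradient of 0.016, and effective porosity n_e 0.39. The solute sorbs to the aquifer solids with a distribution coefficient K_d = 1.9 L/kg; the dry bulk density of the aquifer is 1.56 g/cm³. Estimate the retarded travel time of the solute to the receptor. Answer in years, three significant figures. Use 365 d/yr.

K = 0.00380 cm/s × 864 = 3.283 m/d
Darcy flux q = K·i = 3.283 × 0.016 = 0.05253 m/d
Seepage velocity v = q / n = 0.05253 / 0.39 = 0.1347 m/d
Retardation R = 1 + ρ_b·K_d/n = 1 + 1.56×1.9/0.39 = 8.600
Contaminant velocity v_c = v/R = 0.1347/8.600 = 0.01566 m/d
t = L/v_c = 46.2/0.01566 = 2950 d
   = 2950/365 = 8.08 yr

8.08 years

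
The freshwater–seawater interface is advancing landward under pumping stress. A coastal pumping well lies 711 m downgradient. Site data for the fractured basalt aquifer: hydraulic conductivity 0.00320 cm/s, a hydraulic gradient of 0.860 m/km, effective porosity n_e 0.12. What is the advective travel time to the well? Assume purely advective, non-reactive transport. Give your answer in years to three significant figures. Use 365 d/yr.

98.3 years

K = 0.00320 cm/s × 864 = 2.765 m/d
q = Ki = 2.765 × 8.6e-4 = 0.002378 m/d
Average linear velocity = 0.002378 / 0.12 = 0.01981 m/d
t = L / v = 711 / 0.01981 = 35880 d
   = 35880 / 365 = 98.3 yr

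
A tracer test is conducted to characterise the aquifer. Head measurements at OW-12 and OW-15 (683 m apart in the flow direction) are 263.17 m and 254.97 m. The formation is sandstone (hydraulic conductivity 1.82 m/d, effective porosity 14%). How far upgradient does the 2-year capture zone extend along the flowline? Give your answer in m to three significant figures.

114 m

Hydraulic gradient i = (263.17 − 254.97) / 683 = 8.20 / 683 = 0.01201
q = Ki = 1.82 × 0.01201 = 0.02185 m/d
Average linear velocity = 0.02185 / 0.14 = 0.1561 m/d
T = 2 yr × 365 = 730 d
L = v × T = 0.1561 × 730 = 113.9 m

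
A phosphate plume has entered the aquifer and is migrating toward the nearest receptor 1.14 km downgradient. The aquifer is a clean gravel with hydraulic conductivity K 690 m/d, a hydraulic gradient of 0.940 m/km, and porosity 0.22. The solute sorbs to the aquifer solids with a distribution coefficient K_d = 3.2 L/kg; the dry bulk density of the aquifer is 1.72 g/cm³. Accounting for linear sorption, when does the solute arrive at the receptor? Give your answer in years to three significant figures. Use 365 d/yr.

Darcy flux q = K·i = 690 × 9.4e-4 = 0.6486 m/d
Average linear velocity = 0.6486 / 0.22 = 2.948 m/d
Retardation R = 1 + ρ_b·K_d/n = 1 + 1.72×3.2/0.22 = 26.02
Contaminant velocity v_c = v/R = 2.948/26.02 = 0.1133 m/d
L = 1.14 km = 1140 m
t = L/v_c = 1140/0.1133 = 10060 d
   = 10060/365 = 27.6 yr

27.6 years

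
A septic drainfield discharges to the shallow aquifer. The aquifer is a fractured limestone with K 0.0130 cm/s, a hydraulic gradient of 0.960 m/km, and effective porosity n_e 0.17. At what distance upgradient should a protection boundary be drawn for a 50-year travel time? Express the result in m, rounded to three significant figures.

1160 m

K = 0.0130 cm/s × 864 = 11.23 m/d
q = Ki = 11.23 × 9.6e-4 = 0.01078 m/d
v = Ki/n = 11.23·9.6e-4/0.17 = 0.06343 m/d
T = 50 yr × 365 = 18250 d
L = v × T = 0.06343 × 18250 = 1158 m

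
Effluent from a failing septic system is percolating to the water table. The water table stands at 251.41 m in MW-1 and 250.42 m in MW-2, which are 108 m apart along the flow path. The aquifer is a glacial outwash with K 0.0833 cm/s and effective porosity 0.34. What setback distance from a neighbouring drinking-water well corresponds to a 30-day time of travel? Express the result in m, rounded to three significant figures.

Hydraulic gradient i = (251.41 − 250.42) / 108 = 0.99 / 108 = 0.009167
K = 0.0833 cm/s × 864 = 71.97 m/d
Darcy flux q = K·i = 71.97 × 0.009167 = 0.6597 m/d
v_s = q/n_e = 0.6597/0.34 = 1.940 m/d
L = v × T = 1.940 × 30 = 58.21 m

58.2 m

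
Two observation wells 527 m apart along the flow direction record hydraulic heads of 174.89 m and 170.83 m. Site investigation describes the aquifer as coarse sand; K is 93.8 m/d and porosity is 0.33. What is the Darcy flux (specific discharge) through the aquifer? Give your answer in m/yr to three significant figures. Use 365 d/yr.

Hydraulic gradient i = (174.89 − 170.83) / 527 = 4.06 / 527 = 0.007704
q = Ki = 93.8 × 0.007704 = 0.7226 m/d
   = 0.7226 × 365 = 264 m/yr

264 m/yr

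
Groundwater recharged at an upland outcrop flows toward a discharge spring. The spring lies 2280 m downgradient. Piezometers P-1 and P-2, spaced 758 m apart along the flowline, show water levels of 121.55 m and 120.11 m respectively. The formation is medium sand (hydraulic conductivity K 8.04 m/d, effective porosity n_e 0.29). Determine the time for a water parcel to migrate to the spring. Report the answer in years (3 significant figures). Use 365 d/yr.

119 years

Hydraulic gradient i = (121.55 − 120.11) / 758 = 1.44 / 758 = 0.001900
Darcy flux q = K·i = 8.04 × 0.001900 = 0.01527 m/d
Average linear velocity = 0.01527 / 0.29 = 0.05267 m/d
t = L / v = 2280 / 0.05267 = 43290 d
   = 43290 / 365 = 119 yr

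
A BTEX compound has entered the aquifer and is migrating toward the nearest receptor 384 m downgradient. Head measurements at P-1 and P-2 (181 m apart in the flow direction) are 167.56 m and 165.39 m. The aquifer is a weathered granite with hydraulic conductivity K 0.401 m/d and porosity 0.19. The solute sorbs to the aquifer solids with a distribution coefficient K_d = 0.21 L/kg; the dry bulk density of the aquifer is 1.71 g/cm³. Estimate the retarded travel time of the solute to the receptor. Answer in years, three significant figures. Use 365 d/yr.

Hydraulic gradient i = (167.56 − 165.39) / 181 = 2.17 / 181 = 0.01199
Specific discharge q = 0.401 × 0.01199 = 0.004808 m/d
v_s = q/n_e = 0.004808/0.19 = 0.02530 m/d
Retardation R = 1 + ρ_b·K_d/n = 1 + 1.71×0.21/0.19 = 2.890
Contaminant velocity v_c = v/R = 0.02530/2.890 = 0.008755 m/d
t = L/v_c = 384/0.008755 = 43860 d
   = 43860/365 = 120 yr

120 years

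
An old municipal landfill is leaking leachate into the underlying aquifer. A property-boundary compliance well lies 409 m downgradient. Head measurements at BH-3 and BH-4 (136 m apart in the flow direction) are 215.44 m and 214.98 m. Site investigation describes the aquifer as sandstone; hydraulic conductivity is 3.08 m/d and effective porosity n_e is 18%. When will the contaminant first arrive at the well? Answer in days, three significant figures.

Hydraulic gradient i = (215.44 − 214.98) / 136 = 0.46 / 136 = 0.003382
Specific discharge q = 3.08 × 0.003382 = 0.01042 m/d
Average linear velocity = 0.01042 / 0.18 = 0.05788 m/d
t = L / v = 409 / 0.05788 = 7067 d

7070 days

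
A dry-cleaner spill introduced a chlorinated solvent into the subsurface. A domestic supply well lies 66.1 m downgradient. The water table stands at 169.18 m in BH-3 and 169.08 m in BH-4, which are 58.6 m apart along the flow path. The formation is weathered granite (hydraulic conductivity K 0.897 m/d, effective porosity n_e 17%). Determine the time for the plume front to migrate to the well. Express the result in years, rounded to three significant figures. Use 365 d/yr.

20.1 years

Hydraulic gradient i = (169.18 − 169.08) / 58.6 = 0.10 / 58.6 = 0.001706
q = Ki = 0.897 × 0.001706 = 0.001531 m/d
v_s = q/n_e = 0.001531/0.17 = 0.009004 m/d
t = L / v = 66.1 / 0.009004 = 7341 d
   = 7341 / 365 = 20.1 yr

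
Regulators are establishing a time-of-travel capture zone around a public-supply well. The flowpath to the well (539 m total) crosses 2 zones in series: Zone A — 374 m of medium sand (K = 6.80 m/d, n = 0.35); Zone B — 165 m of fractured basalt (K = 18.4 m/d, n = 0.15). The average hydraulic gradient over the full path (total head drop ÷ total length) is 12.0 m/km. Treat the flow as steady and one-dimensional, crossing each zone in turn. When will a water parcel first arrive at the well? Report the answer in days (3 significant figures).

1540 days

Steady 1-D flow in series ⇒ the Darcy flux q is identical in every zone and the zone head losses add (resistances L/K in series).
Σ(L/K) = 374/6.80 + 165/18.4 = 55.00 + 8.967 = 63.97 d
K_eq = L_total / Σ(L/K) = 539 / 63.97 = 8.426 m/d
q = K_eq · i = 8.426 × 0.012 = 0.1011 m/d (same in every zone)
Zone A: v = q/n = 0.1011/0.35 = 0.2889 m/d → t_A = 374/0.2889 = 1295 d
Zone B: v = q/n = 0.1011/0.15 = 0.6741 m/d → t_B = 165/0.6741 = 244.8 d
Total t = 1295 + 244.8 = 1539 d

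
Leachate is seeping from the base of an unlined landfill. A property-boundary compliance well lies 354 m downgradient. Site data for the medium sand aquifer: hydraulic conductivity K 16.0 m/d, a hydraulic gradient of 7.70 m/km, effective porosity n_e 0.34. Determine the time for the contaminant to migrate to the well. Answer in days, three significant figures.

977 days

q = Ki = 16.0 × 0.0077 = 0.1232 m/d
v = Ki/n = 16.0·0.0077/0.34 = 0.3624 m/d
t = L / v = 354 / 0.3624 = 976.9 d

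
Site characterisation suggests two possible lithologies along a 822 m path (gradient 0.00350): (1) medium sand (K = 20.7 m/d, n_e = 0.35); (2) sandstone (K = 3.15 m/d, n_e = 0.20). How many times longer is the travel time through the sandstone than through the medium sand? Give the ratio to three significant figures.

Unit 1 (medium sand): v = 20.7×0.0035/0.35 = 0.2070 m/d, t = 822/0.2070 = 3971 d
Unit 2 (sandstone): v = 3.15×0.0035/0.20 = 0.05513 m/d, t = 822/0.05513 = 14910 d
t(sandstone) / t(medium sand) = 14910/3971 = 3.76

3.76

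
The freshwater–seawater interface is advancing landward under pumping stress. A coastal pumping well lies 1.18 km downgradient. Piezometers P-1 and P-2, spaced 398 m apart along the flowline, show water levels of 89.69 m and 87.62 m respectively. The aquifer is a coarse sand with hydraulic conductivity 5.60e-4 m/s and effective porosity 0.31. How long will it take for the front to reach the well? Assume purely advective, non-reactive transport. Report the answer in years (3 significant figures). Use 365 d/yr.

Hydraulic gradient i = (89.69 − 87.62) / 398 = 2.07 / 398 = 0.005201
K = 5.60e-4 m/s × 86400 s/d = 48.38 m/d
Specific discharge q = 48.38 × 0.005201 = 0.2516 m/d
v_s = q/n_e = 0.2516/0.31 = 0.8118 m/d
L = 1.18 km = 1180 m
t = L / v = 1180 / 0.8118 = 1454 d
   = 1454 / 365 = 3.98 yr

3.98 years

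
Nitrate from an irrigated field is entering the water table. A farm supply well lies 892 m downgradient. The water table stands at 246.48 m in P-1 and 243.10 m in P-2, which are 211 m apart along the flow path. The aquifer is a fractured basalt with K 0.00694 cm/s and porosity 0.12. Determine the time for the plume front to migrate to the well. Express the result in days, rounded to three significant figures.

Hydraulic gradient i = (246.48 − 243.10) / 211 = 3.38 / 211 = 0.01602
K = 0.00694 cm/s × 864 = 5.996 m/d
Darcy flux q = K·i = 5.996 × 0.01602 = 0.09605 m/d
Average linear velocity = 0.09605 / 0.12 = 0.8004 m/d
t = L / v = 892 / 0.8004 = 1114 d

1110 days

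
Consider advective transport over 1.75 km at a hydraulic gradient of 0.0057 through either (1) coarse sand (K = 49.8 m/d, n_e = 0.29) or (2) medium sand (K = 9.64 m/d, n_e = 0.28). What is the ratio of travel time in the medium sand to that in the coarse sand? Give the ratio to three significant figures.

Unit 1 (coarse sand): v = 49.8×0.0057/0.29 = 0.9788 m/d, t = 1750/0.9788 = 1788 d
Unit 2 (medium sand): v = 9.64×0.0057/0.28 = 0.1962 m/d, t = 1750/0.1962 = 8918 d
t(medium sand) / t(coarse sand) = 8918/1788 = 4.99

4.99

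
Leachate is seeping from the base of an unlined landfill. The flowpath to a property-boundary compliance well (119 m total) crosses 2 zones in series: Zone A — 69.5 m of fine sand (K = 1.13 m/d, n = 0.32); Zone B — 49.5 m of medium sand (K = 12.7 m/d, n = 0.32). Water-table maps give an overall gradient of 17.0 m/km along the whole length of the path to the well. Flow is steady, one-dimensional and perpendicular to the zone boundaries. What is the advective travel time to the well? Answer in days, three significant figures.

1230 days

For zones in series the flux q is common to all zones; the equivalent conductivity is the harmonic (thickness-weighted) mean, K_eq = L_total / Σ(L_j/K_j).
Σ(L/K) = 69.5/1.13 + 49.5/12.7 = 61.50 + 3.898 = 65.40 d
K_eq = L_total / Σ(L/K) = 119 / 65.40 = 1.820 m/d
q = K_eq · i = 1.820 × 0.017 = 0.03093 m/d (same in every zone)
Zone A: v = q/n = 0.03093/0.32 = 0.09666 m/d → t_A = 69.5/0.09666 = 719.0 d
Zone B: v = q/n = 0.03093/0.32 = 0.09666 m/d → t_B = 49.5/0.09666 = 512.1 d
Total t = 719.0 + 512.1 = 1231 d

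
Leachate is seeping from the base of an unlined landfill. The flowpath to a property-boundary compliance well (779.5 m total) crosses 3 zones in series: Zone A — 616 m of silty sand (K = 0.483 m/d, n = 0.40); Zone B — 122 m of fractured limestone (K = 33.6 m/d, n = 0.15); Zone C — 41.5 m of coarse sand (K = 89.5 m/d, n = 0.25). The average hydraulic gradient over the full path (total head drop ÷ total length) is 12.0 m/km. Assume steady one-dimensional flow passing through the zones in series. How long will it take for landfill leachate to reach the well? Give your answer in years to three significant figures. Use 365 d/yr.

For zones in series the flux q is common to all zones; the equivalent conductivity is the harmonic (thickness-weighted) mean, K_eq = L_total / Σ(L_j/K_j).
Σ(L/K) = 616/0.483 + 122/33.6 + 41.5/89.5 = 1275 + 3.631 + 0.4637 = 1279 d
K_eq = L_total / Σ(L/K) = 779.5 / 1279 = 0.6092 m/d
q = K_eq · i = 0.6092 × 0.012 = 0.007311 m/d (same in every zone)
Zone A: v = q/n = 0.007311/0.40 = 0.01828 m/d → t_A = 616/0.01828 = 33700 d
Zone B: v = q/n = 0.007311/0.15 = 0.04874 m/d → t_B = 122/0.04874 = 2503 d
Zone C: v = q/n = 0.007311/0.25 = 0.02924 m/d → t_C = 41.5/0.02924 = 1419 d
Total t = 33700 + 2503 + 1419 = 37630 d
   = 37630 / 365 = 103 yr

103 years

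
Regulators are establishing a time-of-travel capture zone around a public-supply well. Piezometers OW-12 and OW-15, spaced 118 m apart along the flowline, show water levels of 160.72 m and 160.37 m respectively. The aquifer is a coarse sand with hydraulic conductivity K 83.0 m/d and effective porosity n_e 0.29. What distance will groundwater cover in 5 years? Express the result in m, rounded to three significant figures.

1550 m

Hydraulic gradient i = (160.72 − 160.37) / 118 = 0.35 / 118 = 0.002966
q = Ki = 83.0 × 0.002966 = 0.2462 m/d
Average linear velocity = 0.2462 / 0.29 = 0.8489 m/d
T = 5 yr × 365 = 1825 d
L = v × T = 0.8489 × 1825 = 1549 m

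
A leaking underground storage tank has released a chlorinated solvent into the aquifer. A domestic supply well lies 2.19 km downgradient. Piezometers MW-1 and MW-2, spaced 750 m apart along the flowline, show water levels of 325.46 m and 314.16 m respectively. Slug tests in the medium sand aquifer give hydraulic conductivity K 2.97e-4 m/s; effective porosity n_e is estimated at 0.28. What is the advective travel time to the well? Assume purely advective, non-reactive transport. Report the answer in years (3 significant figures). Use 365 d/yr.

Hydraulic gradient i = (325.46 − 314.16) / 750 = 11.30 / 750 = 0.01507
K = 2.97e-4 m/s × 86400 s/d = 25.66 m/d
q = Ki = 25.66 × 0.01507 = 0.3866 m/d
Seepage velocity v = q / n = 0.3866 / 0.28 = 1.381 m/d
L = 2.19 km = 2190 m
t = L / v = 2190 / 1.381 = 1586 d
   = 1586 / 365 = 4.35 yr

4.35 years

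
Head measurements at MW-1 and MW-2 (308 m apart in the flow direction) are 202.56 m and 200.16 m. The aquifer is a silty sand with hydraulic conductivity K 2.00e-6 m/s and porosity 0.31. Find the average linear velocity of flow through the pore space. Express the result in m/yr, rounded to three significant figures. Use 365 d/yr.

Hydraulic gradient i = (202.56 − 200.16) / 308 = 2.40 / 308 = 0.007792
K = 2.00e-6 m/s × 86400 s/d = 0.1728 m/d
Darcy flux q = K·i = 0.1728 × 0.007792 = 0.001346 m/d
Average linear velocity = 0.001346 / 0.31 = 0.004344 m/d
   = 0.004344 × 365 = 1.59 m/yr

1.59 m/yr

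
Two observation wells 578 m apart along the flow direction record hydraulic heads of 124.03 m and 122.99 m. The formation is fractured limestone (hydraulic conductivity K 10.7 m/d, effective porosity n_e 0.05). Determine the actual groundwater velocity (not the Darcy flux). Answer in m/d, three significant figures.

Hydraulic gradient i = (124.03 − 122.99) / 578 = 1.04 / 578 = 0.001799
q = Ki = 10.7 × 0.001799 = 0.01925 m/d
v_s = q/n_e = 0.01925/0.05 = 0.3851 m/d

0.385 m/d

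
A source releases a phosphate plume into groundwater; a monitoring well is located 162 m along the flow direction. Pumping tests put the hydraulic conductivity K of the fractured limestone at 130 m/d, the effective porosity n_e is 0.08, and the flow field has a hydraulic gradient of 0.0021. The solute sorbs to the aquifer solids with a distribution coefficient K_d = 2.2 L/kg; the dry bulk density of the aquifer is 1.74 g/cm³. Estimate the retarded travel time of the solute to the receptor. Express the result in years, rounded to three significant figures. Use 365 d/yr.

6.35 years

Darcy flux q = K·i = 130 × 0.0021 = 0.2730 m/d
v = Ki/n = 130·0.0021/0.08 = 3.412 m/d
Retardation R = 1 + ρ_b·K_d/n = 1 + 1.74×2.2/0.08 = 48.85
Contaminant velocity v_c = v/R = 3.412/48.85 = 0.06986 m/d
t = L/v_c = 162/0.06986 = 2319 d
   = 2319/365 = 6.35 yr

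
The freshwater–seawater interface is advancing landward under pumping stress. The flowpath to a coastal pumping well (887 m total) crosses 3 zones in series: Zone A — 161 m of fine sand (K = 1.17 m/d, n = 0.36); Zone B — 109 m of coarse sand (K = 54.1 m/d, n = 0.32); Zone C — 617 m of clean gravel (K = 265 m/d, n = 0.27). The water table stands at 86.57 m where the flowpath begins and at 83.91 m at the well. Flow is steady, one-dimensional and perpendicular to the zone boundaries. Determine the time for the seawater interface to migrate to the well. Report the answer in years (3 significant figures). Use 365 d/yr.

Total head drop ΔH = 86.57 − 83.91 = 2.66 m
Steady 1-D flow in series ⇒ the Darcy flux q is identical in every zone and the zone head losses add (resistances L/K in series).
Σ(L/K) = 161/1.17 + 109/54.1 + 617/265 = 137.6 + 2.015 + 2.328 = 141.9 d
q = ΔH / Σ(L/K) = 2.66 / 141.9 = 0.01874 m/d (same in every zone)
Zone A: v = q/n = 0.01874/0.36 = 0.05205 m/d → t_A = 161/0.05205 = 3093 d
Zone B: v = q/n = 0.01874/0.32 = 0.05856 m/d → t_B = 109/0.05856 = 1861 d
Zone C: v = q/n = 0.01874/0.27 = 0.06940 m/d → t_C = 617/0.06940 = 8890 d
Total t = 3093 + 1861 + 8890 = 13840 d
   = 13840 / 365 = 37.9 yr

37.9 years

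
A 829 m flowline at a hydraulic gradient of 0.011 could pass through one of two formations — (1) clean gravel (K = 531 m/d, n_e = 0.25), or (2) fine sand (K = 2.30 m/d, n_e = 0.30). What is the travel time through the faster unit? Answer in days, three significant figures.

Unit 1 (clean gravel): v = 531×0.011/0.25 = 23.36 m/d, t = 829/23.36 = 35.48 d
Unit 2 (fine sand): v = 2.30×0.011/0.30 = 0.08433 m/d, t = 829/0.08433 = 9830 d
Faster unit: t = 35.5 d

35.5 days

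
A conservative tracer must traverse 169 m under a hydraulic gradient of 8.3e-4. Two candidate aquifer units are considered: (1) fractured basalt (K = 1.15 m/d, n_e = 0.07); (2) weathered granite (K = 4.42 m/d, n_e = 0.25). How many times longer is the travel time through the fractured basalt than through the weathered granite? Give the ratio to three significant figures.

1.08

Unit 1 (fractured basalt): v = 1.15×8.3e-4/0.07 = 0.01364 m/d, t = 169/0.01364 = 12390 d
Unit 2 (weathered granite): v = 4.42×8.3e-4/0.25 = 0.01467 m/d, t = 169/0.01467 = 11520 d
t(fractured basalt) / t(weathered granite) = 12390/11520 = 1.08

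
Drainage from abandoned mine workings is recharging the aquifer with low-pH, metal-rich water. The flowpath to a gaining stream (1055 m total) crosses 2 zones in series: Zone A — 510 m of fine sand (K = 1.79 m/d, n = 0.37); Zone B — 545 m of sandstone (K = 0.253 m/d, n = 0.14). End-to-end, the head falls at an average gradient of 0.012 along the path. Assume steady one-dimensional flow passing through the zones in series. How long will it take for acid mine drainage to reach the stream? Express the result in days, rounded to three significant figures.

51100 days

Steady 1-D flow in series ⇒ the Darcy flux q is identical in every zone and the zone head losses add (resistances L/K in series).
Σ(L/K) = 510/1.79 + 545/0.253 = 284.9 + 2154 = 2439 d
K_eq = L_total / Σ(L/K) = 1055 / 2439 = 0.4325 m/d
q = K_eq · i = 0.4325 × 0.012 = 0.005191 m/d (same in every zone)
Zone A: v = q/n = 0.005191/0.37 = 0.01403 m/d → t_A = 510/0.01403 = 36350 d
Zone B: v = q/n = 0.005191/0.14 = 0.03708 m/d → t_B = 545/0.03708 = 14700 d
Total t = 36350 + 14700 = 51050 d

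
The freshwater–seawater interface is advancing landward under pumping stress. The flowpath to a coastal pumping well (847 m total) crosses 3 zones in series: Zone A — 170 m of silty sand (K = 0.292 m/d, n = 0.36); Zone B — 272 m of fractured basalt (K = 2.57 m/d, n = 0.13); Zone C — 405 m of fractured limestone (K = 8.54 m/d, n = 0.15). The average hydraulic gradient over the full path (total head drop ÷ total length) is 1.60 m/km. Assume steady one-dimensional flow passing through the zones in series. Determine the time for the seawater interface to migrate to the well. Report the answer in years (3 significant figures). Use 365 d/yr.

Steady 1-D flow in series ⇒ the Darcy flux q is identical in every zone and the zone head losses add (resistances L/K in series).
Σ(L/K) = 170/0.292 + 272/2.57 + 405/8.54 = 582.2 + 105.8 + 47.42 = 735.5 d
K_eq = L_total / Σ(L/K) = 847 / 735.5 = 1.152 m/d
q = K_eq · i = 1.152 × 0.0016 = 0.001843 m/d (same in every zone)
Zone A: v = q/n = 0.001843/0.36 = 0.005119 m/d → t_A = 170/0.005119 = 33210 d
Zone B: v = q/n = 0.001843/0.13 = 0.01417 m/d → t_B = 272/0.01417 = 19190 d
Zone C: v = q/n = 0.001843/0.15 = 0.01228 m/d → t_C = 405/0.01228 = 32970 d
Total t = 33210 + 19190 + 32970 = 85370 d
   = 85370 / 365 = 234 yr

234 years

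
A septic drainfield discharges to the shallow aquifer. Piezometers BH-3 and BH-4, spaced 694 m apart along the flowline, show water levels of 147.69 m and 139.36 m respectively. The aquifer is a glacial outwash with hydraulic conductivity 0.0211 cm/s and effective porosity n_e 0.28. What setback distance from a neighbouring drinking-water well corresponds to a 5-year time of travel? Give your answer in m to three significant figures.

1430 m

Hydraulic gradient i = (147.69 − 139.36) / 694 = 8.33 / 694 = 0.01200
K = 0.0211 cm/s × 864 = 18.23 m/d
q = Ki = 18.23 × 0.01200 = 0.2188 m/d
v = Ki/n = 18.23·0.01200/0.28 = 0.7815 m/d
T = 5 yr × 365 = 1825 d
L = v × T = 0.7815 × 1825 = 1426 m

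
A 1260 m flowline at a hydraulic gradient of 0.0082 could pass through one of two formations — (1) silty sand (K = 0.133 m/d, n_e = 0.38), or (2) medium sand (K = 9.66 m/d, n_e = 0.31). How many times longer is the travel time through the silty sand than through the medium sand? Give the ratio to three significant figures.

89.0

Unit 1 (silty sand): v = 0.133×0.0082/0.38 = 0.002870 m/d, t = 1260/0.002870 = 439000 d
Unit 2 (medium sand): v = 9.66×0.0082/0.31 = 0.2555 m/d, t = 1260/0.2555 = 4931 d
t(silty sand) / t(medium sand) = 439000/4931 = 89.0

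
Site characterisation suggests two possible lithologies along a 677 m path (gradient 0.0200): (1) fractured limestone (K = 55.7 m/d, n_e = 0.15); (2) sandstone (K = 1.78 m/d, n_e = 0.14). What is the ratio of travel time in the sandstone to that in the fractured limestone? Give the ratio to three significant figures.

Unit 1 (fractured limestone): v = 55.7×0.020/0.15 = 7.427 m/d, t = 677/7.427 = 91.16 d
Unit 2 (sandstone): v = 1.78×0.020/0.14 = 0.2543 m/d, t = 677/0.2543 = 2662 d
t(sandstone) / t(fractured limestone) = 2662/91.16 = 29.2

29.2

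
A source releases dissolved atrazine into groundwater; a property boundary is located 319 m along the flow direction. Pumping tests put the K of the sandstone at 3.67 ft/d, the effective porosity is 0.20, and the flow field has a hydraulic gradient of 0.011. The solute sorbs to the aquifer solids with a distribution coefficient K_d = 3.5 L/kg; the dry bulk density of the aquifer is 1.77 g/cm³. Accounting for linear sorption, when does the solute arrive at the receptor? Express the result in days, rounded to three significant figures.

166000 days

K = 3.67 ft/d × 0.3048 = 1.119 m/d
Darcy flux q = K·i = 1.119 × 0.011 = 0.01230 m/d
Average linear velocity = 0.01230 / 0.20 = 0.06152 m/d
Retardation R = 1 + ρ_b·K_d/n = 1 + 1.77×3.5/0.20 = 31.98
Contaminant velocity v_c = v/R = 0.06152/31.98 = 0.001924 m/d
t = L/v_c = 319/0.001924 = 165800 d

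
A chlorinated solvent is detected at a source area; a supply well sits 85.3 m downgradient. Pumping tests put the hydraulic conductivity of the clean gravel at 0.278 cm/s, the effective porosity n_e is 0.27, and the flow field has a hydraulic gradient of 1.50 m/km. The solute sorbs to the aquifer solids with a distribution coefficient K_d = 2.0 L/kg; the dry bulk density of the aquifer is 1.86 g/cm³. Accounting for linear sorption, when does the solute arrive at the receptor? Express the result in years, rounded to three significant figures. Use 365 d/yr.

2.59 years

K = 0.278 cm/s × 864 = 240.2 m/d
Darcy flux q = K·i = 240.2 × 0.0015 = 0.3603 m/d
v = Ki/n = 240.2·0.0015/0.27 = 1.334 m/d
Retardation R = 1 + ρ_b·K_d/n = 1 + 1.86×2.0/0.27 = 14.78
Contaminant velocity v_c = v/R = 1.334/14.78 = 0.09030 m/d
t = L/v_c = 85.3/0.09030 = 944.7 d
   = 944.7/365 = 2.59 yr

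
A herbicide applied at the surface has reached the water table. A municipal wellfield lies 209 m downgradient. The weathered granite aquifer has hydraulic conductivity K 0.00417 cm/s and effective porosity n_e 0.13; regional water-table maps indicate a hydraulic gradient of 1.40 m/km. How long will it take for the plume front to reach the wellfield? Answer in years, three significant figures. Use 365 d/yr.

14.8 years

K = 0.00417 cm/s × 864 = 3.603 m/d
Darcy flux q = K·i = 3.603 × 0.0014 = 0.005044 m/d
v_s = q/n_e = 0.005044/0.13 = 0.03880 m/d
t = L / v = 209 / 0.03880 = 5387 d
   = 5387 / 365 = 14.8 yr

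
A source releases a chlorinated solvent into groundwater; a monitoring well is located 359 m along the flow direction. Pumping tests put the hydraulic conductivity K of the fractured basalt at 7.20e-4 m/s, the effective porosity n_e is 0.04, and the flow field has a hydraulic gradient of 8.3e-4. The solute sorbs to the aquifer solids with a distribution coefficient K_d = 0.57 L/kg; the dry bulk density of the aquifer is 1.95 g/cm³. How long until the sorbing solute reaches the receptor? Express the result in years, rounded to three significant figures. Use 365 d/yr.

K = 7.20e-4 m/s × 86400 s/d = 62.21 m/d
q = Ki = 62.21 × 8.3e-4 = 0.05163 m/d
v_s = q/n_e = 0.05163/0.04 = 1.291 m/d
Retardation R = 1 + ρ_b·K_d/n = 1 + 1.95×0.57/0.04 = 28.79
Contaminant velocity v_c = v/R = 1.291/28.79 = 0.04484 m/d
t = L/v_c = 359/0.04484 = 8006 d
   = 8006/365 = 21.9 yr

21.9 years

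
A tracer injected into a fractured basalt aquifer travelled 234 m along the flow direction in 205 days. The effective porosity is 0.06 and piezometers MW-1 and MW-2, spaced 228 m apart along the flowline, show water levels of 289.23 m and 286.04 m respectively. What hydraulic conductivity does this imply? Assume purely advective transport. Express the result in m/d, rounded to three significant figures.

Hydraulic gradient i = (289.23 − 286.04) / 228 = 3.19 / 228 = 0.01399
v = L / t = 234 / 205 = 1.141 m/d
K = v · n / i = 1.141 × 0.06 / 0.01399 = 4.90 m/d

4.90 m/d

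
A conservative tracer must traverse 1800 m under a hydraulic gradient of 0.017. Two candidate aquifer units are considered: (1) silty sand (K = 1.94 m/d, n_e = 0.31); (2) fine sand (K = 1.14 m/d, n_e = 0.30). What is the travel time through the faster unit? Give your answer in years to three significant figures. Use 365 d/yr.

46.4 years

Unit 1 (silty sand): v = 1.94×0.017/0.31 = 0.1064 m/d, t = 1800/0.1064 = 16920 d
Unit 2 (fine sand): v = 1.14×0.017/0.30 = 0.06460 m/d, t = 1800/0.06460 = 27860 d
Faster: 16920 d / 365 = 46.4 yr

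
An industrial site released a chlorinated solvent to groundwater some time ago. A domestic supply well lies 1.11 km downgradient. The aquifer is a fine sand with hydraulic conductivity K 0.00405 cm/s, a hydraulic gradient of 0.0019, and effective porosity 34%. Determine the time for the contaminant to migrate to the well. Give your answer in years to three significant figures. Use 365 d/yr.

156 years

K = 0.00405 cm/s × 864 = 3.499 m/d
q = Ki = 3.499 × 0.0019 = 0.006648 m/d
v = Ki/n = 3.499·0.0019/0.34 = 0.01955 m/d
L = 1.11 km = 1110 m
t = L / v = 1110 / 0.01955 = 56760 d
   = 56760 / 365 = 156 yr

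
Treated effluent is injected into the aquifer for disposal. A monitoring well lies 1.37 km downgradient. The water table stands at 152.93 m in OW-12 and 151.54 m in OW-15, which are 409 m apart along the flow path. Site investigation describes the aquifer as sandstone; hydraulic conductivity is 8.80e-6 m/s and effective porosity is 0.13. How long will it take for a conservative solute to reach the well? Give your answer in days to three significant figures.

Hydraulic gradient i = (152.93 − 151.54) / 409 = 1.39 / 409 = 0.003399
K = 8.80e-6 m/s × 86400 s/d = 0.7603 m/d
q = Ki = 0.7603 × 0.003399 = 0.002584 m/d
v_s = q/n_e = 0.002584/0.13 = 0.01988 m/d
L = 1.37 km = 1370 m
t = L / v = 1370 / 0.01988 = 68920 d

68900 days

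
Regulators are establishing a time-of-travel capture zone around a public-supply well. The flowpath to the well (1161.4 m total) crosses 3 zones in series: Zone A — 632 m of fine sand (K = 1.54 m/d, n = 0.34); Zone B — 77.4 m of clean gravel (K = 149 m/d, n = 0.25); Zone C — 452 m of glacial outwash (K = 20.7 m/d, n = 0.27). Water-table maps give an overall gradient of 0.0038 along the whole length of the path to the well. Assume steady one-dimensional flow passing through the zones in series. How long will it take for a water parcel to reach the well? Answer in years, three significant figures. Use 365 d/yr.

Steady 1-D flow in series ⇒ the Darcy flux q is identical in every zone and the zone head losses add (resistances L/K in series).
Σ(L/K) = 632/1.54 + 77.4/149 + 452/20.7 = 410.4 + 0.5195 + 21.84 = 432.7 d
K_eq = L_total / Σ(L/K) = 1161.4 / 432.7 = 2.684 m/d
q = K_eq · i = 2.684 × 0.0038 = 0.01020 m/d (same in every zone)
Zone A: v = q/n = 0.01020/0.34 = 0.03000 m/d → t_A = 632/0.03000 = 21070 d
Zone B: v = q/n = 0.01020/0.25 = 0.04079 m/d → t_B = 77.4/0.04079 = 1897 d
Zone C: v = q/n = 0.01020/0.27 = 0.03777 m/d → t_C = 452/0.03777 = 11970 d
Total t = 21070 + 1897 + 11970 = 34930 d
   = 34930 / 365 = 95.7 yr

95.7 years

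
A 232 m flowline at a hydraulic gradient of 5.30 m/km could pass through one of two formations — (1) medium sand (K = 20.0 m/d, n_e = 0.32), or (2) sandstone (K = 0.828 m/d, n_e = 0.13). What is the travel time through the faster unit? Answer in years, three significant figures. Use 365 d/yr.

1.92 years

Unit 1 (medium sand): v = 20.0×0.0053/0.32 = 0.3313 m/d, t = 232/0.3313 = 700.4 d
Unit 2 (sandstone): v = 0.828×0.0053/0.13 = 0.03376 m/d, t = 232/0.03376 = 6873 d
Faster: 700.4 d / 365 = 1.92 yr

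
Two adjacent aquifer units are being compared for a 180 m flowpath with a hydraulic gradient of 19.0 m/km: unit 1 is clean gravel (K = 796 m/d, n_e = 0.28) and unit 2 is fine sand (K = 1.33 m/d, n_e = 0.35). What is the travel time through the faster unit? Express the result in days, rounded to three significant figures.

Unit 1 (clean gravel): v = 796×0.019/0.28 = 54.01 m/d, t = 180/54.01 = 3.332 d
Unit 2 (fine sand): v = 1.33×0.019/0.35 = 0.07220 m/d, t = 180/0.07220 = 2493 d
Faster unit: t = 3.33 d

3.33 days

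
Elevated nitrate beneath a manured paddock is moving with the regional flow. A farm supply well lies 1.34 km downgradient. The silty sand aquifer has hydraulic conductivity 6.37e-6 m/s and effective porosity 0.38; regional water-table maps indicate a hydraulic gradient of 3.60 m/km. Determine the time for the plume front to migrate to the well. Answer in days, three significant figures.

K = 6.37e-6 m/s × 86400 s/d = 0.5504 m/d
Specific discharge q = 0.5504 × 0.0036 = 0.001981 m/d
Average linear velocity = 0.001981 / 0.38 = 0.005214 m/d
L = 1.34 km = 1340 m
t = L / v = 1340 / 0.005214 = 257000 d

257000 days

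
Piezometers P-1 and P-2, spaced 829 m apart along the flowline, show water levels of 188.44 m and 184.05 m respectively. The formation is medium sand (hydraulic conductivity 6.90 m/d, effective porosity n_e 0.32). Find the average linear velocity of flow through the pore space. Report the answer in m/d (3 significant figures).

Hydraulic gradient i = (188.44 − 184.05) / 829 = 4.39 / 829 = 0.005296
Darcy flux q = K·i = 6.90 × 0.005296 = 0.03654 m/d
Seepage velocity v = q / n = 0.03654 / 0.32 = 0.1142 m/d

0.114 m/d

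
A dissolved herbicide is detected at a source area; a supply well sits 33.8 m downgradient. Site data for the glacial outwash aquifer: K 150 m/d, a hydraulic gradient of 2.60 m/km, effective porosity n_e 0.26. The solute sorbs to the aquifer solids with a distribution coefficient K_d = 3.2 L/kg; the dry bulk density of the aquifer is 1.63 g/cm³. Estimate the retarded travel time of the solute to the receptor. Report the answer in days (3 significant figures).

475 days

Darcy flux q = K·i = 150 × 0.0026 = 0.3900 m/d
Average linear velocity = 0.3900 / 0.26 = 1.500 m/d
Retardation R = 1 + ρ_b·K_d/n = 1 + 1.63×3.2/0.26 = 21.06
Contaminant velocity v_c = v/R = 1.500/21.06 = 0.07122 m/d
t = L/v_c = 33.8/0.07122 = 474.6 d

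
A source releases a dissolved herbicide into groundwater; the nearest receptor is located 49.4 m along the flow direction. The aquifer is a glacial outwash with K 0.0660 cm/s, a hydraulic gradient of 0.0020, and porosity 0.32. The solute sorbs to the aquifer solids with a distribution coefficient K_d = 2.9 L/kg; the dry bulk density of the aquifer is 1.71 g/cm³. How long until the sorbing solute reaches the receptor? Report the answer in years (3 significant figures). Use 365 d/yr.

K = 0.0660 cm/s × 864 = 57.02 m/d
Specific discharge q = 57.02 × 0.0020 = 0.1140 m/d
v = Ki/n = 57.02·0.0020/0.32 = 0.3564 m/d
Retardation R = 1 + ρ_b·K_d/n = 1 + 1.71×2.9/0.32 = 16.50
Contaminant velocity v_c = v/R = 0.3564/16.50 = 0.02160 m/d
t = L/v_c = 49.4/0.02160 = 2287 d
   = 2287/365 = 6.26 yr

6.26 years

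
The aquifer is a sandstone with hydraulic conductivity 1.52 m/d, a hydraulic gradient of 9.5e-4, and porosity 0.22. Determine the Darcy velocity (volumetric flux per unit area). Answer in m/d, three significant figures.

Specific discharge q = 1.52 × 9.5e-4 = 0.001444 m/d

0.00144 m/d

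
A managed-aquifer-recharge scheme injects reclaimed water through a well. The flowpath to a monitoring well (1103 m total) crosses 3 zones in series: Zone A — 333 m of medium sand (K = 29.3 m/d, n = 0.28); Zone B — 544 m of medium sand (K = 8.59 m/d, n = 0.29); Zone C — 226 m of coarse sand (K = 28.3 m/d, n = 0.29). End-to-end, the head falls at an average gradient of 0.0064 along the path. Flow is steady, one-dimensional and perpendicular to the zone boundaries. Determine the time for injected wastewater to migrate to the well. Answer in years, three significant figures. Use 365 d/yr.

For zones in series the flux q is common to all zones; the equivalent conductivity is the harmonic (thickness-weighted) mean, K_eq = L_total / Σ(L_j/K_j).
Σ(L/K) = 333/29.3 + 544/8.59 + 226/28.3 = 11.37 + 63.33 + 7.986 = 82.68 d
K_eq = L_total / Σ(L/K) = 1103 / 82.68 = 13.34 m/d
q = K_eq · i = 13.34 × 0.0064 = 0.08538 m/d (same in every zone)
Zone A: v = q/n = 0.08538/0.28 = 0.3049 m/d → t_A = 333/0.3049 = 1092 d
Zone B: v = q/n = 0.08538/0.29 = 0.2944 m/d → t_B = 544/0.2944 = 1848 d
Zone C: v = q/n = 0.08538/0.29 = 0.2944 m/d → t_C = 226/0.2944 = 767.6 d
Total t = 1092 + 1848 + 767.6 = 3707 d
   = 3707 / 365 = 10.2 yr

10.2 years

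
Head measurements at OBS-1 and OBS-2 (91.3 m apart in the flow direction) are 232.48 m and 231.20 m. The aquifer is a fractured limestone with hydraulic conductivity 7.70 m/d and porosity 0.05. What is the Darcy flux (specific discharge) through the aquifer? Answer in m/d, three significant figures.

0.108 m/d

Hydraulic gradient i = (232.48 − 231.20) / 91.3 = 1.28 / 91.3 = 0.01402
Specific discharge q = 7.70 × 0.01402 = 0.1080 m/d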